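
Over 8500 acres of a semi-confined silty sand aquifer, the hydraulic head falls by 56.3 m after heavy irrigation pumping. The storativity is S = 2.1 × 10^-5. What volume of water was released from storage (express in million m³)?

ΔV ≈ 0.0407 million m³

A = 8500 acres = 3.44 × 10^7 m²
ΔV = S × A × Δh = 2.1 × 10^-5 × 3.44 × 10^7 m² × 56.3 m = 40670 m³
ΔV = 40670 m³ = 0.04067 million m³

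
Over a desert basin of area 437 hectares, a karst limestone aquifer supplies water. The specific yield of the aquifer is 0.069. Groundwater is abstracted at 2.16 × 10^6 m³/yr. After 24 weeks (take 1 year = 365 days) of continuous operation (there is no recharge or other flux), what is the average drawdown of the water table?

Δh ≈ 3.3 m

A = 437 hectares = 4.37 × 10^6 m²
Q = 2.16 × 10^6 m³/yr = 5918 m³/d
t = 24 weeks = 168 d
ΔV = Q × t = 5918 m³/d × 168 d = 9.942 × 10^5 m³
Δh = ΔV / (Sy × A) = 9.942 × 10^5 / (0.069 × 4.37 × 10^6) = 3.297 m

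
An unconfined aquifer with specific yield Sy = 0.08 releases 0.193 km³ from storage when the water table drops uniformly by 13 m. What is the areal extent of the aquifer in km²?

ΔV = 0.193 km³ = 1.93 × 10^8 m³
A = ΔV / (Sy × Δh) = 1.93 × 10^8 / (0.08 × 13) = 1.856 × 10^8 m²
A = 1.856 × 10^8 m² = 185.6 km²

A ≈ 186 km²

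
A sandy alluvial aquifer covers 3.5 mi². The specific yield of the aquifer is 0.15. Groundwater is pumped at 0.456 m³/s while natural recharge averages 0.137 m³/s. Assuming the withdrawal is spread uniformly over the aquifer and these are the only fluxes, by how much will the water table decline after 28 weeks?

Δh ≈ 3.97 m

A = 3.5 mi² = 9.065 × 10^6 m²
Net abstraction = 0.456 − 0.137 = 0.319 m³/s
Q_net = 0.319 m³/s = 27560 m³/d
t = 28 weeks = 196 d
ΔV = Q × t = 27560 m³/d × 196 d = 5.402 × 10^6 m³
Δh = ΔV / (Sy × A) = 5.402 × 10^6 / (0.15 × 9.065 × 10^6) = 3.973 m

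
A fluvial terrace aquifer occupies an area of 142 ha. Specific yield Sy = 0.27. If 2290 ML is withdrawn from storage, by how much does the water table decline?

A = 142 ha = 1.42 × 10^6 m²
ΔV = 2290 ML = 2.29 × 10^6 m³
Δh = ΔV / (Sy × A) = 2.29 × 10^6 m³ / (0.27 × 1.42 × 10^6 m²) = 5.973 m

Δh ≈ 5.97 m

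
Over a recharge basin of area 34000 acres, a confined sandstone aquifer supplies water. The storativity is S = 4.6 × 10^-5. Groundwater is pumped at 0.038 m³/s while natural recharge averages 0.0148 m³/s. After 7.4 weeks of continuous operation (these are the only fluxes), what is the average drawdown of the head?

Δh ≈ 16.4 m

A = 34000 acres = 1.376 × 10^8 m²
Net abstraction = 0.038 − 0.0148 = 0.0232 m³/s
Q_net = 0.0232 m³/s = 2004 m³/d
t = 7.4 weeks = 51.8 d
ΔV = Q × t = 2004 m³/d × 51.8 d = 1.038 × 10^5 m³
Δh = ΔV / (S × A) = 1.038 × 10^5 / (4.6 × 10^-5 × 1.376 × 10^8) = 16.41 m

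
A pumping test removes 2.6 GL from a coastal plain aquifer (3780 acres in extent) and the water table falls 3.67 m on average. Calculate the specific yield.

A = 3780 acres = 1.53 × 10^7 m²
ΔV = 2.6 GL = 2.6 × 10^6 m³
Sy = ΔV / (A × Δh) = 2.6 × 10^6 m³ / (1.53 × 10^7 m² × 3.67 m) = 0.04631

Sy ≈ 0.046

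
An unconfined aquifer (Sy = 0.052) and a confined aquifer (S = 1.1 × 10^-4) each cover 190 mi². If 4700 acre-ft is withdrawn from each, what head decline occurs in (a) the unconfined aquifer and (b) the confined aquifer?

A = 190 mi² = 4.921 × 10^8 m²
ΔV = 4700 acre-ft = 5.797 × 10^6 m³
Unconfined: Δh_u = ΔV/(Sy·A) = 5.797 × 10^6/(0.052 × 4.921 × 10^8) = 0.2266 m
Confined: Δh_c = ΔV/(S·A) = 5.797 × 10^6/(1.1 × 10^-4 × 4.921 × 10^8) = 107.1 m

Δh_u ≈ 0.227 m; Δh_c ≈ 107 m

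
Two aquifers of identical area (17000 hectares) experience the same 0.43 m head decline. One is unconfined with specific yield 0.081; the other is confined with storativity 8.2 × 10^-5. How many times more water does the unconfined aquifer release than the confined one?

ΔV_u / ΔV_c ≈ 988

A = 17000 hectares = 1.7 × 10^8 m²
Unconfined: ΔV_u = Sy × A × Δh = 0.081 × 1.7 × 10^8 × 0.43 = 5.921 × 10^6 m³
Confined: ΔV_c = S × A × Δh = 8.2 × 10^-5 × 1.7 × 10^8 × 0.43 = 5994 m³
Ratio = ΔV_u / ΔV_c = Sy / S = 0.081 / 8.2 × 10^-5 = 987.8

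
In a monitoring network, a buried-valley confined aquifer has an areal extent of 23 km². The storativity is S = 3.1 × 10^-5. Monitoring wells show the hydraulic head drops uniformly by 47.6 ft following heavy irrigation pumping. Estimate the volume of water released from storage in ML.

A = 23 km² = 2.3 × 10^7 m²
Δh = 47.6 ft = 14.51 m
ΔV = S × A × Δh = 3.1 × 10^-5 × 2.3 × 10^7 m² × 14.51 m = 10340 m³
ΔV = 10340 m³ = 10.34 ML

ΔV ≈ 10.3 ML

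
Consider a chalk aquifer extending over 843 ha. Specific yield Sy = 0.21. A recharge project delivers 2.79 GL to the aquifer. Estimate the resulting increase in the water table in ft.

A = 843 ha = 8.43 × 10^6 m²
ΔV = 2.79 GL = 2.79 × 10^6 m³
Δh = ΔV / (Sy × A) = 2.79 × 10^6 m³ / (0.21 × 8.43 × 10^6 m²) = 1.576 m
Δh = 1.576 m = 5.171 ft

Δh ≈ 5.17 ft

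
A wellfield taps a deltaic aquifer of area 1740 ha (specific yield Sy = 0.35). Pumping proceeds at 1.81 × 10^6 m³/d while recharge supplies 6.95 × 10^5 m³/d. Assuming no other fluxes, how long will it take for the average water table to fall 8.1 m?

t ≈ 44.2 days

A = 1740 ha = 1.74 × 10^7 m²
ΔV = Sy × A × Δh = 0.35 × 1.74 × 10^7 × 8.1 = 4.933 × 10^7 m³
Net withdrawal = 1.81 × 10^6 − 6.95 × 10^5 = 1.115 × 10^6 m³/d
t = ΔV / Q = 4.933 × 10^7 m³ / 1.115 × 10^6 m³/d = 44.24 d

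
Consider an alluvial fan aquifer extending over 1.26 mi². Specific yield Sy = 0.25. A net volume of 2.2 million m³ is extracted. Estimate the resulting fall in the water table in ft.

Δh ≈ 8.85 ft

A = 1.26 mi² = 3.263 × 10^6 m²
ΔV = 2.2 million m³ = 2.2 × 10^6 m³
Δh = ΔV / (Sy × A) = 2.2 × 10^6 m³ / (0.25 × 3.263 × 10^6 m²) = 2.697 m
Δh = 2.697 m = 8.847 ft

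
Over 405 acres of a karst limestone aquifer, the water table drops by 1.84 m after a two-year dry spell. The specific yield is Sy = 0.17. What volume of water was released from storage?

A = 405 acres = 1.639 × 10^6 m²
ΔV = Sy × A × Δh = 0.17 × 1.639 × 10^6 m² × 1.84 m = 5.127 × 10^5 m³

ΔV ≈ 5.13 × 10^5 m³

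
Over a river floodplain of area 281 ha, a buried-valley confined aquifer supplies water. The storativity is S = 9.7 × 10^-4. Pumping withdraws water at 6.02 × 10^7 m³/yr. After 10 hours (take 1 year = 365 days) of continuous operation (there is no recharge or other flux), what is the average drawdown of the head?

Δh ≈ 25.2 m

A = 281 ha = 2.81 × 10^6 m²
Q = 6.02 × 10^7 m³/yr = 1.649 × 10^5 m³/d
t = 10 hours = 0.4167 d
ΔV = Q × t = 1.649 × 10^5 m³/d × 0.4167 d = 68720 m³
Δh = ΔV / (S × A) = 68720 / (9.7 × 10^-4 × 2.81 × 10^6) = 25.21 m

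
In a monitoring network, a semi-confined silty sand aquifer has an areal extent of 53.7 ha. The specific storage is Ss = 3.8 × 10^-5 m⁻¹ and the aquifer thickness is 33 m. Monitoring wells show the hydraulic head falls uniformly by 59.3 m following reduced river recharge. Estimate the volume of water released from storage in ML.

ΔV ≈ 39.9 ML

S = Ss × b = 3.8 × 10^-5 m⁻¹ × 33 m = 1.254 × 10^-3
A = 53.7 ha = 5.37 × 10^5 m²
ΔV = S × A × Δh = 0.001254 × 5.37 × 10^5 m² × 59.3 m = 39930 m³
ΔV = 39930 m³ = 39.93 ML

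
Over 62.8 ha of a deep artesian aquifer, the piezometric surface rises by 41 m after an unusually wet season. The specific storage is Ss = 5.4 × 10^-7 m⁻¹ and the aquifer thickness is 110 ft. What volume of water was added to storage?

ΔV ≈ 466 m³

b = 110 ft = 33.53 m
S = Ss × b = 5.4 × 10^-7 m⁻¹ × 33.53 m = 1.811 × 10^-5
A = 62.8 ha = 6.28 × 10^5 m²
ΔV = S × A × Δh = 1.811 × 10^-5 × 6.28 × 10^5 m² × 41 m = 466.2 m³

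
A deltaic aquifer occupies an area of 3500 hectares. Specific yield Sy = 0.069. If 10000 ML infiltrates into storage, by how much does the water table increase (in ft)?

A = 3500 hectares = 3.5 × 10^7 m²
ΔV = 10000 ML = 1 × 10^7 m³
Δh = ΔV / (Sy × A) = 1 × 10^7 m³ / (0.069 × 3.5 × 10^7 m²) = 4.141 m
Δh = 4.141 m = 13.59 ft

Δh ≈ 13.6 ft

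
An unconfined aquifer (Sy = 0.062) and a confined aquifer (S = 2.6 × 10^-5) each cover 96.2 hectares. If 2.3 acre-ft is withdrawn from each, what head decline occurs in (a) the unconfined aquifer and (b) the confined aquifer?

Δh_u ≈ 0.0476 m; Δh_c ≈ 113 m

A = 96.2 hectares = 9.62 × 10^5 m²
ΔV = 2.3 acre-ft = 2837 m³
Unconfined: Δh_u = ΔV/(Sy·A) = 2837/(0.062 × 9.62 × 10^5) = 0.04757 m
Confined: Δh_c = ΔV/(S·A) = 2837/(2.6 × 10^-5 × 9.62 × 10^5) = 113.4 m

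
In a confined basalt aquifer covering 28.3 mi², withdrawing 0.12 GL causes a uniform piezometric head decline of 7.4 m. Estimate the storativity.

S ≈ 2.2 × 10^-4

A = 28.3 mi² = 7.33 × 10^7 m²
ΔV = 0.12 GL = 1.2 × 10^5 m³
S = ΔV / (A × Δh) = 1.2 × 10^5 m³ / (7.33 × 10^7 m² × 7.4 m) = 2.212 × 10^-4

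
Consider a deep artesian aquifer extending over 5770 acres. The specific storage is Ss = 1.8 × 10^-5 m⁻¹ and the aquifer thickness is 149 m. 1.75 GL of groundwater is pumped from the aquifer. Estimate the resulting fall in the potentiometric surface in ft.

Δh ≈ 91.7 ft

S = Ss × b = 1.8 × 10^-5 m⁻¹ × 149 m = 2.682 × 10^-3
A = 5770 acres = 2.335 × 10^7 m²
ΔV = 1.75 GL = 1.75 × 10^6 m³
Δh = ΔV / (S × A) = 1.75 × 10^6 m³ / (0.002682 × 2.335 × 10^7 m²) = 27.94 m
Δh = 27.94 m = 91.68 ft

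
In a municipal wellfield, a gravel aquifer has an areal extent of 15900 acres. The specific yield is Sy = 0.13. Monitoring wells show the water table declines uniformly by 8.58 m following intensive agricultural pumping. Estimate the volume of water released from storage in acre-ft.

A = 15900 acres = 6.435 × 10^7 m²
ΔV = Sy × A × Δh = 0.13 × 6.435 × 10^7 m² × 8.58 m = 7.177 × 10^7 m³
ΔV = 7.177 × 10^7 m³ = 58190 acre-ft

ΔV ≈ 58200 acre-ft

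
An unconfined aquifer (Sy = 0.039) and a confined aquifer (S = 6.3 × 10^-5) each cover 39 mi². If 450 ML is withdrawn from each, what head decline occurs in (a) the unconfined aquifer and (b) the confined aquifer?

A = 39 mi² = 1.01 × 10^8 m²
ΔV = 450 ML = 4.5 × 10^5 m³
Unconfined: Δh_u = ΔV/(Sy·A) = 4.5 × 10^5/(0.039 × 1.01 × 10^8) = 0.1142 m
Confined: Δh_c = ΔV/(S·A) = 4.5 × 10^5/(6.3 × 10^-5 × 1.01 × 10^8) = 70.71 m

Δh_u ≈ 0.114 m; Δh_c ≈ 70.7 m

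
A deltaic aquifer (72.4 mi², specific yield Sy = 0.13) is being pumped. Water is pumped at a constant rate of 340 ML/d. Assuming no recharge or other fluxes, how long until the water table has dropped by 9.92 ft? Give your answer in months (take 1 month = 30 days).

t ≈ 7.23 months

A = 72.4 mi² = 1.875 × 10^8 m²
Δh = 9.92 ft = 3.024 m
ΔV = Sy × A × Δh = 0.13 × 1.875 × 10^8 × 3.024 = 7.371 × 10^7 m³
Q = 340 ML/d = 3.4 × 10^5 m³/d
t = ΔV / Q = 7.371 × 10^7 m³ / 3.4 × 10^5 m³/d = 216.8 d
t = 216.8 d ≈ 7.226 months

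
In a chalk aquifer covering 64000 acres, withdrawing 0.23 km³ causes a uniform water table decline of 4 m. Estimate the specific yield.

A = 64000 acres = 2.59 × 10^8 m²
ΔV = 0.23 km³ = 2.3 × 10^8 m³
Sy = ΔV / (A × Δh) = 2.3 × 10^8 m³ / (2.59 × 10^8 m² × 4 m) = 0.222

Sy ≈ 0.22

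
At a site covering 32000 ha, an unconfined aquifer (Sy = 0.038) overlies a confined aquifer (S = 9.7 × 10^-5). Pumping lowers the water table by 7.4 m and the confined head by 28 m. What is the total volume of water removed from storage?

A = 32000 ha = 3.2 × 10^8 m²
Unconfined: ΔV_u = Sy × A × Δh_u = 0.038 × 3.2 × 10^8 × 7.4 = 8.998 × 10^7 m³
Confined: ΔV_c = S × A × Δh_c = 9.7 × 10^-5 × 3.2 × 10^8 × 28 = 8.691 × 10^5 m³
Total ΔV = 8.998 × 10^7 + 8.691 × 10^5 = 9.085 × 10^7 m³

ΔV ≈ 9.09 × 10^7 m³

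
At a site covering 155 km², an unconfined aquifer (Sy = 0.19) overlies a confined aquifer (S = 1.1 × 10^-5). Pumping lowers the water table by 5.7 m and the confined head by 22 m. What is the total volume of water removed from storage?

A = 155 km² = 1.55 × 10^8 m²
Unconfined: ΔV_u = Sy × A × Δh_u = 0.19 × 1.55 × 10^8 × 5.7 = 1.679 × 10^8 m³
Confined: ΔV_c = S × A × Δh_c = 1.1 × 10^-5 × 1.55 × 10^8 × 22 = 37510 m³
Total ΔV = 1.679 × 10^8 + 37510 = 1.679 × 10^8 m³

ΔV ≈ 1.68 × 10^8 m³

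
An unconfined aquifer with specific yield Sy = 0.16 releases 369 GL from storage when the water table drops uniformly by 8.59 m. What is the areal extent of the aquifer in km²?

A ≈ 268 km²

ΔV = 369 GL = 3.69 × 10^8 m³
A = ΔV / (Sy × Δh) = 3.69 × 10^8 / (0.16 × 8.59) = 2.685 × 10^8 m²
A = 2.685 × 10^8 m² = 268.5 km²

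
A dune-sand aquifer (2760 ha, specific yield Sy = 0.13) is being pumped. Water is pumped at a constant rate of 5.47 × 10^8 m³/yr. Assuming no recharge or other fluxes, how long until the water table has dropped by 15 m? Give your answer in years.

t ≈ 0.0984 years

A = 2760 ha = 2.76 × 10^7 m²
ΔV = Sy × A × Δh = 0.13 × 2.76 × 10^7 × 15 = 5.382 × 10^7 m³
Q = 5.47 × 10^8 m³/yr = 1.499 × 10^6 m³/d
t = ΔV / Q = 5.382 × 10^7 m³ / 1.499 × 10^6 m³/d = 35.91 d
t = 35.91 d ≈ 0.09839 years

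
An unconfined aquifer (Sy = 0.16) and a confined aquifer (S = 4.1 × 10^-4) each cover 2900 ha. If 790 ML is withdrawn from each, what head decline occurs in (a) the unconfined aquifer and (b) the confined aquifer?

Δh_u ≈ 0.17 m; Δh_c ≈ 66.4 m

A = 2900 ha = 2.9 × 10^7 m²
ΔV = 790 ML = 7.9 × 10^5 m³
Unconfined: Δh_u = ΔV/(Sy·A) = 7.9 × 10^5/(0.16 × 2.9 × 10^7) = 0.1703 m
Confined: Δh_c = ΔV/(S·A) = 7.9 × 10^5/(4.1 × 10^-4 × 2.9 × 10^7) = 66.44 m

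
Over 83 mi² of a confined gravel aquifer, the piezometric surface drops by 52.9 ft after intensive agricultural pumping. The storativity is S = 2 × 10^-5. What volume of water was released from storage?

A = 83 mi² = 2.15 × 10^8 m²
Δh = 52.9 ft = 16.12 m
ΔV = S × A × Δh = 2 × 10^-5 × 2.15 × 10^8 m² × 16.12 m = 69320 m³

ΔV ≈ 69300 m³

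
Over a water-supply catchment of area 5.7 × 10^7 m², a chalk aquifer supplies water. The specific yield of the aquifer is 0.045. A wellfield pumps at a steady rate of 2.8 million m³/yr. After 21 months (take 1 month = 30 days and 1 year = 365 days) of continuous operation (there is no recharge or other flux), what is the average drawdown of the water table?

Q = 2.8 million m³/yr = 7671 m³/d
t = 21 months = 630 d
ΔV = Q × t = 7671 m³/d × 630 d = 4.833 × 10^6 m³
Δh = ΔV / (Sy × A) = 4.833 × 10^6 / (0.045 × 5.7 × 10^7) = 1.884 m

Δh ≈ 1.88 m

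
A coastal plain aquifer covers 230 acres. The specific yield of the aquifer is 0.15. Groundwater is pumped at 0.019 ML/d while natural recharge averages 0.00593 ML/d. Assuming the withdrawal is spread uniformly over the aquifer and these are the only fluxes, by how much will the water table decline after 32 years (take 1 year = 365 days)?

Δh ≈ 1.09 m

A = 230 acres = 9.308 × 10^5 m²
Net abstraction = 0.019 − 0.00593 = 0.01307 ML/d
Q_net = 0.01307 ML/d = 13.07 m³/d
t = 32 years = 11680 d
ΔV = Q × t = 13.07 m³/d × 11680 d = 1.527 × 10^5 m³
Δh = ΔV / (Sy × A) = 1.527 × 10^5 / (0.15 × 9.308 × 10^5) = 1.093 m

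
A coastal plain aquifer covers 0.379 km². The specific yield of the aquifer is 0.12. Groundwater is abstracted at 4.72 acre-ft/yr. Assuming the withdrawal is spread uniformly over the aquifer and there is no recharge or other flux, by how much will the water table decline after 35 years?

A = 0.379 km² = 3.79 × 10^5 m²
Q = 4.72 acre-ft/yr = 15.95 m³/d
t = 35 years = 12780 d
ΔV = Q × t = 15.95 m³/d × 12780 d = 2.038 × 10^5 m³
Δh = ΔV / (Sy × A) = 2.038 × 10^5 / (0.12 × 3.79 × 10^5) = 4.48 m

Δh ≈ 4.48 m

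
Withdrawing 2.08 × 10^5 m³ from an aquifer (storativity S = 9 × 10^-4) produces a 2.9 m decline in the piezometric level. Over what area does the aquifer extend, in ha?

A = ΔV / (S × Δh) = 2.08 × 10^5 / (9 × 10^-4 × 2.9) = 7.969 × 10^7 m²
A = 7.969 × 10^7 m² = 7969 ha

A ≈ 7970 ha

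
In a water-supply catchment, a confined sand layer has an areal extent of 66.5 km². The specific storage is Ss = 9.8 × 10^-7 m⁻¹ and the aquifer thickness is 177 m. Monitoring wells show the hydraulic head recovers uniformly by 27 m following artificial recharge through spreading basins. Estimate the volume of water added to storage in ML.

ΔV ≈ 311 ML

S = Ss × b = 9.8 × 10^-7 m⁻¹ × 177 m = 1.735 × 10^-4
A = 66.5 km² = 6.65 × 10^7 m²
ΔV = S × A × Δh = 1.735 × 10^-4 × 6.65 × 10^7 m² × 27 m = 3.114 × 10^5 m³
ΔV = 3.114 × 10^5 m³ = 311.4 ML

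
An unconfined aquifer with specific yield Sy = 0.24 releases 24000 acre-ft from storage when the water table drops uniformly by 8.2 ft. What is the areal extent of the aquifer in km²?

A ≈ 49.4 km²

Δh = 8.2 ft = 2.499 m
ΔV = 24000 acre-ft = 2.96 × 10^7 m³
A = ΔV / (Sy × Δh) = 2.96 × 10^7 / (0.24 × 2.499) = 4.935 × 10^7 m²
A = 4.935 × 10^7 m² = 49.35 km²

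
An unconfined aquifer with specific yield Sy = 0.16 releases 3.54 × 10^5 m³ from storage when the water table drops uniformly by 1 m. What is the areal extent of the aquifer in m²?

A ≈ 2.21 × 10^6 m²

A = ΔV / (Sy × Δh) = 3.54 × 10^5 / (0.16 × 1) = 2.212 × 10^6 m²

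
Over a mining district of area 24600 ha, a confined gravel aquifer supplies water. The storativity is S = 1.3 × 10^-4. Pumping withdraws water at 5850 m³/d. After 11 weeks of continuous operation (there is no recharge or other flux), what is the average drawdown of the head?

A = 24600 ha = 2.46 × 10^8 m²
t = 11 weeks = 77 d
ΔV = Q × t = 5850 m³/d × 77 d = 4.505 × 10^5 m³
Δh = ΔV / (S × A) = 4.505 × 10^5 / (1.3 × 10^-4 × 2.46 × 10^8) = 14.09 m

Δh ≈ 14.1 m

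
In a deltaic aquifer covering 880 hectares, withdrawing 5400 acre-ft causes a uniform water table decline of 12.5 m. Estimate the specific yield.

A = 880 hectares = 8.8 × 10^6 m²
ΔV = 5400 acre-ft = 6.661 × 10^6 m³
Sy = ΔV / (A × Δh) = 6.661 × 10^6 m³ / (8.8 × 10^6 m² × 12.5 m) = 0.06055

Sy ≈ 0.061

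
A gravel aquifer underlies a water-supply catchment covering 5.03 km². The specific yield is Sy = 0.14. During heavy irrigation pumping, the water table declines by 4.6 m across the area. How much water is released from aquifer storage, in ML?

A = 5.03 km² = 5.03 × 10^6 m²
ΔV = Sy × A × Δh = 0.14 × 5.03 × 10^6 m² × 4.6 m = 3.239 × 10^6 m³
ΔV = 3.239 × 10^6 m³ = 3239 ML

ΔV ≈ 3240 ML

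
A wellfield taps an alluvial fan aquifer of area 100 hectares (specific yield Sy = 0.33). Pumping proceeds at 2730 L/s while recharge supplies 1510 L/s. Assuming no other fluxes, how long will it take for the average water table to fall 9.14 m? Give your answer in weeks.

t ≈ 4.09 weeks

A = 100 hectares = 1 × 10^6 m²
ΔV = Sy × A × Δh = 0.33 × 1 × 10^6 × 9.14 = 3.016 × 10^6 m³
Net withdrawal = 2730 − 1510 = 1220 L/s = 1.054 × 10^5 m³/d
t = ΔV / Q = 3.016 × 10^6 m³ / 1.054 × 10^5 m³/d = 28.61 d
t = 28.61 d ≈ 4.088 weeks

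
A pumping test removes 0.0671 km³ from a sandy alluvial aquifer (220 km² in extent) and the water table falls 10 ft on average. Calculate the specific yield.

A = 220 km² = 2.2 × 10^8 m²
Δh = 10 ft = 3.048 m
ΔV = 0.0671 km³ = 6.71 × 10^7 m³
Sy = ΔV / (A × Δh) = 6.71 × 10^7 m³ / (2.2 × 10^8 m² × 3.048 m) = 0.1001

Sy ≈ 0.1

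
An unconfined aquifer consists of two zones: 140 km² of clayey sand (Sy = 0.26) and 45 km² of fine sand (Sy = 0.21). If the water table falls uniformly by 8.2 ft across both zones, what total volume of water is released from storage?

A₁ = 140 km² = 1.4 × 10^8 m²; A₂ = 45 km² = 4.5 × 10^7 m²
Δh = 8.2 ft = 2.499 m
ΔV₁ = 0.26 × 1.4 × 10^8 × 2.499 = 9.098 × 10^7 m³
ΔV₂ = 0.21 × 4.5 × 10^7 × 2.499 = 2.362 × 10^7 m³
ΔV = ΔV₁ + ΔV₂ = 1.146 × 10^8 m³

ΔV ≈ 1.15 × 10^8 m³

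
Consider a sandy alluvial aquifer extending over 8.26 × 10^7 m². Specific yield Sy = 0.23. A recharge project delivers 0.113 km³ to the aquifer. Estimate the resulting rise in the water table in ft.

ΔV = 0.113 km³ = 1.13 × 10^8 m³
Δh = ΔV / (Sy × A) = 1.13 × 10^8 m³ / (0.23 × 8.26 × 10^7 m²) = 5.948 m
Δh = 5.948 m = 19.51 ft

Δh ≈ 19.5 ft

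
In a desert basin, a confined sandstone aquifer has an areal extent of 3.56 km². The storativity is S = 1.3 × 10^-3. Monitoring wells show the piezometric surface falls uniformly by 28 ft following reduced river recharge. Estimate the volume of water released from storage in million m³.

A = 3.56 km² = 3.56 × 10^6 m²
Δh = 28 ft = 8.534 m
ΔV = S × A × Δh = 0.0013 × 3.56 × 10^6 m² × 8.534 m = 39500 m³
ΔV = 39500 m³ = 0.0395 million m³

ΔV ≈ 0.0395 million m³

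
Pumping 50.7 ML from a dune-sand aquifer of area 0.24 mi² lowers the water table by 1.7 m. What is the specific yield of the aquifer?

Sy ≈ 0.048

A = 0.24 mi² = 6.216 × 10^5 m²
ΔV = 50.7 ML = 50700 m³
Sy = ΔV / (A × Δh) = 50700 m³ / (6.216 × 10^5 m² × 1.7 m) = 0.04798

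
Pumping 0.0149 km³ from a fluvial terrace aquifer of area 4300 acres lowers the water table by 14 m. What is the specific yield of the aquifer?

A = 4300 acres = 1.74 × 10^7 m²
ΔV = 0.0149 km³ = 1.49 × 10^7 m³
Sy = ΔV / (A × Δh) = 1.49 × 10^7 m³ / (1.74 × 10^7 m² × 14 m) = 0.06116

Sy ≈ 0.061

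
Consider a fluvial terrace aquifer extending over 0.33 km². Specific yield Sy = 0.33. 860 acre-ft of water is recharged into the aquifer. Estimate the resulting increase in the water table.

A = 0.33 km² = 3.3 × 10^5 m²
ΔV = 860 acre-ft = 1.061 × 10^6 m³
Δh = ΔV / (Sy × A) = 1.061 × 10^6 m³ / (0.33 × 3.3 × 10^5 m²) = 9.741 m

Δh ≈ 9.74 m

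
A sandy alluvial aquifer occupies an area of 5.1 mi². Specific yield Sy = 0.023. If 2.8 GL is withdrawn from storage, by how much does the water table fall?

A = 5.1 mi² = 1.321 × 10^7 m²
ΔV = 2.8 GL = 2.8 × 10^6 m³
Δh = ΔV / (Sy × A) = 2.8 × 10^6 m³ / (0.023 × 1.321 × 10^7 m²) = 9.216 m

Δh ≈ 9.22 m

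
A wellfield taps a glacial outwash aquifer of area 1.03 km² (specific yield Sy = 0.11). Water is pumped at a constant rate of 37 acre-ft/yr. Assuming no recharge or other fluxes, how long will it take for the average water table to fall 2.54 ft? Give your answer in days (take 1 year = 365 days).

A = 1.03 km² = 1.03 × 10^6 m²
Δh = 2.54 ft = 0.7742 m
ΔV = Sy × A × Δh = 0.11 × 1.03 × 10^6 × 0.7742 = 87720 m³
Q = 37 acre-ft/yr = 125 m³/d
t = ΔV / Q = 87720 m³ / 125 m³/d = 701.5 d

t ≈ 702 days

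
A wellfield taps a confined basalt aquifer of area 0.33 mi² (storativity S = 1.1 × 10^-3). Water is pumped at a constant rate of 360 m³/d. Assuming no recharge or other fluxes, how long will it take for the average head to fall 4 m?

t ≈ 10.4 days

A = 0.33 mi² = 8.547 × 10^5 m²
ΔV = S × A × Δh = 0.0011 × 8.547 × 10^5 × 4 = 3761 m³
t = ΔV / Q = 3761 m³ / 360 m³/d = 10.45 d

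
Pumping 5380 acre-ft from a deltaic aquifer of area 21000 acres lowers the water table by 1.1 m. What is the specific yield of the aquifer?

A = 21000 acres = 8.498 × 10^7 m²
ΔV = 5380 acre-ft = 6.636 × 10^6 m³
Sy = ΔV / (A × Δh) = 6.636 × 10^6 m³ / (8.498 × 10^7 m² × 1.1 m) = 0.07099

Sy ≈ 0.071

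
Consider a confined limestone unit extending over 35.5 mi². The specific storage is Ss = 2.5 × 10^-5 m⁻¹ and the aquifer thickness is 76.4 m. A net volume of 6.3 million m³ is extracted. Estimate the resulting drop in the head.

S = Ss × b = 2.5 × 10^-5 m⁻¹ × 76.4 m = 1.91 × 10^-3
A = 35.5 mi² = 9.194 × 10^7 m²
ΔV = 6.3 million m³ = 6.3 × 10^6 m³
Δh = ΔV / (S × A) = 6.3 × 10^6 m³ / (0.00191 × 9.194 × 10^7 m²) = 35.87 m

Δh ≈ 35.9 m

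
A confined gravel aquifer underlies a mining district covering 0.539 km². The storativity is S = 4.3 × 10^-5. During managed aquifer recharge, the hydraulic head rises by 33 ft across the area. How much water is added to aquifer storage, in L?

A = 0.539 km² = 5.39 × 10^5 m²
Δh = 33 ft = 10.06 m
ΔV = S × A × Δh = 4.3 × 10^-5 × 5.39 × 10^5 m² × 10.06 m = 233.1 m³
ΔV = 233.1 m³ = 2.331 × 10^5 L

ΔV ≈ 2.33 × 10^5 L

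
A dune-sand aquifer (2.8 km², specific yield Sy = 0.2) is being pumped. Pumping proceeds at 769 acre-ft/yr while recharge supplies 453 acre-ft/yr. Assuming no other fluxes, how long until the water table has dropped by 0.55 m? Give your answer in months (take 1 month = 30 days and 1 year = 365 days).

t ≈ 9.61 months

A = 2.8 km² = 2.8 × 10^6 m²
ΔV = Sy × A × Δh = 0.2 × 2.8 × 10^6 × 0.55 = 3.08 × 10^5 m³
Net withdrawal = 769 − 453 = 316 acre-ft/yr = 1068 m³/d
t = ΔV / Q = 3.08 × 10^5 m³ / 1068 m³/d = 288.4 d
t = 288.4 d ≈ 9.614 months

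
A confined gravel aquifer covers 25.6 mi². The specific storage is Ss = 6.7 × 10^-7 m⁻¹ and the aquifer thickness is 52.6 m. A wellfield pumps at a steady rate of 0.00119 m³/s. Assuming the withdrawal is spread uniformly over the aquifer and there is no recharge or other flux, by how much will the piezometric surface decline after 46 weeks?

S = Ss × b = 6.7 × 10^-7 m⁻¹ × 52.6 m = 3.524 × 10^-5
A = 25.6 mi² = 6.63 × 10^7 m²
Q = 0.00119 m³/s = 102.8 m³/d
t = 46 weeks = 322 d
ΔV = Q × t = 102.8 m³/d × 322 d = 33110 m³
Δh = ΔV / (S × A) = 33110 / (3.524 × 10^-5 × 6.63 × 10^7) = 14.17 m

Δh ≈ 14.2 m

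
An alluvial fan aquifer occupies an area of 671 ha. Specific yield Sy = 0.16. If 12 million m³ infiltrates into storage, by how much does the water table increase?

Δh ≈ 11.2 m

A = 671 ha = 6.71 × 10^6 m²
ΔV = 12 million m³ = 1.2 × 10^7 m³
Δh = ΔV / (Sy × A) = 1.2 × 10^7 m³ / (0.16 × 6.71 × 10^6 m²) = 11.18 m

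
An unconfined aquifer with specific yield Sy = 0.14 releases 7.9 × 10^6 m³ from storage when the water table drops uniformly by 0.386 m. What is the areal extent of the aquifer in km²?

A ≈ 146 km²

A = ΔV / (Sy × Δh) = 7.9 × 10^6 / (0.14 × 0.386) = 1.462 × 10^8 m²
A = 1.462 × 10^8 m² = 146.2 km²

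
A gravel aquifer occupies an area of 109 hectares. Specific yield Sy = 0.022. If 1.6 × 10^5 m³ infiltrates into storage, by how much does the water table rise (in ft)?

Δh ≈ 21.9 ft

A = 109 hectares = 1.09 × 10^6 m²
Δh = ΔV / (Sy × A) = 1.6 × 10^5 m³ / (0.022 × 1.09 × 10^6 m²) = 6.672 m
Δh = 6.672 m = 21.89 ft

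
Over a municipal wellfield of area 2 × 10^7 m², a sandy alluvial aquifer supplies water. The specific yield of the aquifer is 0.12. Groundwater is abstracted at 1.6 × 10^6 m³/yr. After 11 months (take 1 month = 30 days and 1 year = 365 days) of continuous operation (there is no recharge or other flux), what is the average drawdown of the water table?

Q = 1.6 × 10^6 m³/yr = 4384 m³/d
t = 11 months = 330 d
ΔV = Q × t = 4384 m³/d × 330 d = 1.447 × 10^6 m³
Δh = ΔV / (Sy × A) = 1.447 × 10^6 / (0.12 × 2 × 10^7) = 0.6027 m

Δh ≈ 0.603 m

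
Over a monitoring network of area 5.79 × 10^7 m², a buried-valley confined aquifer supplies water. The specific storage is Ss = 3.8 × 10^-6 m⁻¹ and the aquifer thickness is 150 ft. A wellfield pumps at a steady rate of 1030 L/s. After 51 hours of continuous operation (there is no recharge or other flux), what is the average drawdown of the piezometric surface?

Δh ≈ 18.8 m

b = 150 ft = 45.72 m
S = Ss × b = 3.8 × 10^-6 m⁻¹ × 45.72 m = 1.737 × 10^-4
Q = 1030 L/s = 88990 m³/d
t = 51 hours = 2.125 d
ΔV = Q × t = 88990 m³/d × 2.125 d = 1.891 × 10^5 m³
Δh = ΔV / (S × A) = 1.891 × 10^5 / (1.737 × 10^-4 × 5.79 × 10^7) = 18.8 m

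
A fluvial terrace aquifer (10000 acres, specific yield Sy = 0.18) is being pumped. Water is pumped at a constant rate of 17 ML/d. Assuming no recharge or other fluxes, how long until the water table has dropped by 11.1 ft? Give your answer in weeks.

A = 10000 acres = 4.047 × 10^7 m²
Δh = 11.1 ft = 3.383 m
ΔV = Sy × A × Δh = 0.18 × 4.047 × 10^7 × 3.383 = 2.464 × 10^7 m³
Q = 17 ML/d = 17000 m³/d
t = ΔV / Q = 2.464 × 10^7 m³ / 17000 m³/d = 1450 d
t = 1450 d ≈ 207.1 weeks

t ≈ 207 weeks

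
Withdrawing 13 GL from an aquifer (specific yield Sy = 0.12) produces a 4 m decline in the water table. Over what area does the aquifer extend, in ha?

ΔV = 13 GL = 1.3 × 10^7 m³
A = ΔV / (Sy × Δh) = 1.3 × 10^7 / (0.12 × 4) = 2.708 × 10^7 m²
A = 2.708 × 10^7 m² = 2708 ha

A ≈ 2710 ha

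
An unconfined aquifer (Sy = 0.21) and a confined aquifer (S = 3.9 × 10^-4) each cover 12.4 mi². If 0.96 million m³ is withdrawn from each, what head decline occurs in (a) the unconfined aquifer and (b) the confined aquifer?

Δh_u ≈ 0.142 m; Δh_c ≈ 76.6 m

A = 12.4 mi² = 3.212 × 10^7 m²
ΔV = 0.96 million m³ = 9.6 × 10^5 m³
Unconfined: Δh_u = ΔV/(Sy·A) = 9.6 × 10^5/(0.21 × 3.212 × 10^7) = 0.1423 m
Confined: Δh_c = ΔV/(S·A) = 9.6 × 10^5/(3.9 × 10^-4 × 3.212 × 10^7) = 76.65 m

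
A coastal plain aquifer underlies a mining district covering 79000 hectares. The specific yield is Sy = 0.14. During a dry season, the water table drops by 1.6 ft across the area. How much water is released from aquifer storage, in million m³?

ΔV ≈ 53.9 million m³

A = 79000 hectares = 7.9 × 10^8 m²
Δh = 1.6 ft = 0.4877 m
ΔV = Sy × A × Δh = 0.14 × 7.9 × 10^8 m² × 0.4877 m = 5.394 × 10^7 m³
ΔV = 5.394 × 10^7 m³ = 53.94 million m³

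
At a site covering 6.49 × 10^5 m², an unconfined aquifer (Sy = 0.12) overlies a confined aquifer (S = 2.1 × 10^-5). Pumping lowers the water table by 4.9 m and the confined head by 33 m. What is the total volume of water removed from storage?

Unconfined: ΔV_u = Sy × A × Δh_u = 0.12 × 6.49 × 10^5 × 4.9 = 3.816 × 10^5 m³
Confined: ΔV_c = S × A × Δh_c = 2.1 × 10^-5 × 6.49 × 10^5 × 33 = 449.8 m³
Total ΔV = 3.816 × 10^5 + 449.8 = 3.821 × 10^5 m³

ΔV ≈ 3.82 × 10^5 m³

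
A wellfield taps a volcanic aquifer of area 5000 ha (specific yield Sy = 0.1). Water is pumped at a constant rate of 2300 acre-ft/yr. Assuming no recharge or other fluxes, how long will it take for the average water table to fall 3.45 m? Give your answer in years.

t ≈ 6.08 years

A = 5000 ha = 5 × 10^7 m²
ΔV = Sy × A × Δh = 0.1 × 5 × 10^7 × 3.45 = 1.725 × 10^7 m³
Q = 2300 acre-ft/yr = 7773 m³/d
t = ΔV / Q = 1.725 × 10^7 m³ / 7773 m³/d = 2219 d
t = 2219 d ≈ 6.08 years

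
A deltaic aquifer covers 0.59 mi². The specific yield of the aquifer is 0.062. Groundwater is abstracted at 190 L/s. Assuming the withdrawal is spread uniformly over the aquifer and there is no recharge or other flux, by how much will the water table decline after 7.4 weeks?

Δh ≈ 8.98 m

A = 0.59 mi² = 1.528 × 10^6 m²
Q = 190 L/s = 16420 m³/d
t = 7.4 weeks = 51.8 d
ΔV = Q × t = 16420 m³/d × 51.8 d = 8.503 × 10^5 m³
Δh = ΔV / (Sy × A) = 8.503 × 10^5 / (0.062 × 1.528 × 10^6) = 8.975 m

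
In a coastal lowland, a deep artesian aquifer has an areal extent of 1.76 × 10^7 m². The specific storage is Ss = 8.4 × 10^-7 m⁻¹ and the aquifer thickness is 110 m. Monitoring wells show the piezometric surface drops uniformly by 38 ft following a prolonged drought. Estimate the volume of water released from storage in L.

ΔV ≈ 1.88 × 10^7 L

S = Ss × b = 8.4 × 10^-7 m⁻¹ × 110 m = 9.24 × 10^-5
Δh = 38 ft = 11.58 m
ΔV = S × A × Δh = 9.24 × 10^-5 × 1.76 × 10^7 m² × 11.58 m = 18840 m³
ΔV = 18840 m³ = 1.884 × 10^7 L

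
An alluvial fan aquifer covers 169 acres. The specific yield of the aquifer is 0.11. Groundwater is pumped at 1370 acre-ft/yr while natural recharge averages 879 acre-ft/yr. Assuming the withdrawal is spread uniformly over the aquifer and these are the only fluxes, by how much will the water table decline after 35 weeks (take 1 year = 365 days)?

Δh ≈ 5.4 m

A = 169 acres = 6.839 × 10^5 m²
Net abstraction = 1370 − 879 = 491 acre-ft/yr
Q_net = 491 acre-ft/yr = 1659 m³/d
t = 35 weeks = 245 d
ΔV = Q × t = 1659 m³/d × 245 d = 4.065 × 10^5 m³
Δh = ΔV / (Sy × A) = 4.065 × 10^5 / (0.11 × 6.839 × 10^5) = 5.404 m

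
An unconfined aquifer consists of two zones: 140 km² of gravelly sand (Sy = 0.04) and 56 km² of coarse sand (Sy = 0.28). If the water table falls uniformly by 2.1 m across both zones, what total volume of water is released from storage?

A₁ = 140 km² = 1.4 × 10^8 m²; A₂ = 56 km² = 5.6 × 10^7 m²
ΔV₁ = 0.04 × 1.4 × 10^8 × 2.1 = 1.176 × 10^7 m³
ΔV₂ = 0.28 × 5.6 × 10^7 × 2.1 = 3.293 × 10^7 m³
ΔV = ΔV₁ + ΔV₂ = 4.469 × 10^7 m³

ΔV ≈ 4.47 × 10^7 m³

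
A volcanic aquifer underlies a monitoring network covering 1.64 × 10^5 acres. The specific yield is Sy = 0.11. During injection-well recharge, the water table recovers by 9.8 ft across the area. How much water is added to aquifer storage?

ΔV ≈ 2.18 × 10^8 m³

A = 1.64 × 10^5 acres = 6.637 × 10^8 m²
Δh = 9.8 ft = 2.987 m
ΔV = Sy × A × Δh = 0.11 × 6.637 × 10^8 m² × 2.987 m = 2.181 × 10^8 m³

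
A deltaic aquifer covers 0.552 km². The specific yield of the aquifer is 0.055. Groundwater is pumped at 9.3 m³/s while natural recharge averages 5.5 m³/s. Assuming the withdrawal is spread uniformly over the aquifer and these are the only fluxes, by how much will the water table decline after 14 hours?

Δh ≈ 6.31 m

A = 0.552 km² = 5.52 × 10^5 m²
Net abstraction = 9.3 − 5.5 = 3.8 m³/s
Q_net = 3.8 m³/s = 3.283 × 10^5 m³/d
t = 14 hours = 0.5833 d
ΔV = Q × t = 3.283 × 10^5 m³/d × 0.5833 d = 1.915 × 10^5 m³
Δh = ΔV / (Sy × A) = 1.915 × 10^5 / (0.055 × 5.52 × 10^5) = 6.308 m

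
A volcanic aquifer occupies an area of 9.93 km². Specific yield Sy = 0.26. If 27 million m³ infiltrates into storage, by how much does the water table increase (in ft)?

Δh ≈ 34.3 ft

A = 9.93 km² = 9.93 × 10^6 m²
ΔV = 27 million m³ = 2.7 × 10^7 m³
Δh = ΔV / (Sy × A) = 2.7 × 10^7 m³ / (0.26 × 9.93 × 10^6 m²) = 10.46 m
Δh = 10.46 m = 34.31 ft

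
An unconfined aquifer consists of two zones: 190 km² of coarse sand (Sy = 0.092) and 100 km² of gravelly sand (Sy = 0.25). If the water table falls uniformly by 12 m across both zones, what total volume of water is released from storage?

A₁ = 190 km² = 1.9 × 10^8 m²; A₂ = 100 km² = 1 × 10^8 m²
ΔV₁ = 0.092 × 1.9 × 10^8 × 12 = 2.098 × 10^8 m³
ΔV₂ = 0.25 × 1 × 10^8 × 12 = 3 × 10^8 m³
ΔV = ΔV₁ + ΔV₂ = 5.098 × 10^8 m³

ΔV ≈ 5.1 × 10^8 m³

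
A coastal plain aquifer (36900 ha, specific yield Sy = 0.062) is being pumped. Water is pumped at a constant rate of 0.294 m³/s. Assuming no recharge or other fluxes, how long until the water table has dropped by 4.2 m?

A = 36900 ha = 3.69 × 10^8 m²
ΔV = Sy × A × Δh = 0.062 × 3.69 × 10^8 × 4.2 = 9.609 × 10^7 m³
Q = 0.294 m³/s = 25400 m³/d
t = ΔV / Q = 9.609 × 10^7 m³ / 25400 m³/d = 3783 d

t ≈ 3780 days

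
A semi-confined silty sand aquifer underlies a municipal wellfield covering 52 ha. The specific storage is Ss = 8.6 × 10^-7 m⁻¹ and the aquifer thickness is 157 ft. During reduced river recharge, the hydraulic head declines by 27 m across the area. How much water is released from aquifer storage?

ΔV ≈ 578 m³

b = 157 ft = 47.85 m
S = Ss × b = 8.6 × 10^-7 m⁻¹ × 47.85 m = 4.115 × 10^-5
A = 52 ha = 5.2 × 10^5 m²
ΔV = S × A × Δh = 4.115 × 10^-5 × 5.2 × 10^5 m² × 27 m = 577.8 m³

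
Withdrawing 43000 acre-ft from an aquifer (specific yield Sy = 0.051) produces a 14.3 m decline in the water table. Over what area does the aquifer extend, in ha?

ΔV = 43000 acre-ft = 5.304 × 10^7 m³
A = ΔV / (Sy × Δh) = 5.304 × 10^7 / (0.051 × 14.3) = 7.273 × 10^7 m²
A = 7.273 × 10^7 m² = 7273 ha

A ≈ 7270 ha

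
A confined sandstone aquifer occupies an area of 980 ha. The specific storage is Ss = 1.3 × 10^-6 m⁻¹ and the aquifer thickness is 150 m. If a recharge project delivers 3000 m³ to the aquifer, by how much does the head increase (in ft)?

Δh ≈ 5.15 ft

S = Ss × b = 1.3 × 10^-6 m⁻¹ × 150 m = 1.95 × 10^-4
A = 980 ha = 9.8 × 10^6 m²
Δh = ΔV / (S × A) = 3000 m³ / (1.95 × 10^-4 × 9.8 × 10^6 m²) = 1.57 m
Δh = 1.57 m = 5.15 ft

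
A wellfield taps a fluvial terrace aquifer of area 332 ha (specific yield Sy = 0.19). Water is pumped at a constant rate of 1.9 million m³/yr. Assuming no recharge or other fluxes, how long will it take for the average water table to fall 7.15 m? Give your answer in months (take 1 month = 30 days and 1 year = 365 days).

t ≈ 28.9 months

A = 332 ha = 3.32 × 10^6 m²
ΔV = Sy × A × Δh = 0.19 × 3.32 × 10^6 × 7.15 = 4.51 × 10^6 m³
Q = 1.9 million m³/yr = 5205 m³/d
t = ΔV / Q = 4.51 × 10^6 m³ / 5205 m³/d = 866.4 d
t = 866.4 d ≈ 28.88 months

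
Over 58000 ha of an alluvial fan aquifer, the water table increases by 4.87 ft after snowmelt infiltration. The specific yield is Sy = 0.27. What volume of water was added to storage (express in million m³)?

ΔV ≈ 232 million m³

A = 58000 ha = 5.8 × 10^8 m²
Δh = 4.87 ft = 1.484 m
ΔV = Sy × A × Δh = 0.27 × 5.8 × 10^8 m² × 1.484 m = 2.325 × 10^8 m³
ΔV = 2.325 × 10^8 m³ = 232.5 million m³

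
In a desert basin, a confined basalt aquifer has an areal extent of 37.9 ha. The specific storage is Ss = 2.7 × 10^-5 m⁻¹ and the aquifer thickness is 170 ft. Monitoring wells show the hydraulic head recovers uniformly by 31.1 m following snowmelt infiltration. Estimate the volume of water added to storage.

b = 170 ft = 51.82 m
S = Ss × b = 2.7 × 10^-5 m⁻¹ × 51.82 m = 1.399 × 10^-3
A = 37.9 ha = 3.79 × 10^5 m²
ΔV = S × A × Δh = 0.001399 × 3.79 × 10^5 m² × 31.1 m = 16490 m³

ΔV ≈ 16500 m³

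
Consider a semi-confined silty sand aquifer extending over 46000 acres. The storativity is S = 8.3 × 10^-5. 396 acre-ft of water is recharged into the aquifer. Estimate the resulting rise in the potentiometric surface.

Δh ≈ 31.6 m

A = 46000 acres = 1.862 × 10^8 m²
ΔV = 396 acre-ft = 4.885 × 10^5 m³
Δh = ΔV / (S × A) = 4.885 × 10^5 m³ / (8.3 × 10^-5 × 1.862 × 10^8 m²) = 31.61 m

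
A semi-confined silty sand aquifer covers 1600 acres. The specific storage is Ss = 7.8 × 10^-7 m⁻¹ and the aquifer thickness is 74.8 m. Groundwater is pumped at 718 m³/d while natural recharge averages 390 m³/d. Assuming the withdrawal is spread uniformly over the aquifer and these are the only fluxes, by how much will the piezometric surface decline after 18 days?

S = Ss × b = 7.8 × 10^-7 m⁻¹ × 74.8 m = 5.834 × 10^-5
A = 1600 acres = 6.475 × 10^6 m²
Net abstraction = 718 − 390 = 328 m³/d
ΔV = Q × t = 328 m³/d × 18 d = 5904 m³
Δh = ΔV / (S × A) = 5904 / (5.834 × 10^-5 × 6.475 × 10^6) = 15.63 m

Δh ≈ 15.6 m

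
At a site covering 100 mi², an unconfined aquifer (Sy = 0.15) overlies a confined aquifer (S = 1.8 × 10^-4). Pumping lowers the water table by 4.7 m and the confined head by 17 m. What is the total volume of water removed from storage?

A = 100 mi² = 2.59 × 10^8 m²
Unconfined: ΔV_u = Sy × A × Δh_u = 0.15 × 2.59 × 10^8 × 4.7 = 1.826 × 10^8 m³
Confined: ΔV_c = S × A × Δh_c = 1.8 × 10^-4 × 2.59 × 10^8 × 17 = 7.925 × 10^5 m³
Total ΔV = 1.826 × 10^8 + 7.925 × 10^5 = 1.834 × 10^8 m³

ΔV ≈ 1.83 × 10^8 m³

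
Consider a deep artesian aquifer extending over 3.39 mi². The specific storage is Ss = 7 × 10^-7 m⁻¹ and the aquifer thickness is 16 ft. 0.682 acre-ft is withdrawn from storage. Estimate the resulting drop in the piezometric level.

Δh ≈ 28.1 m

b = 16 ft = 4.877 m
S = Ss × b = 7 × 10^-7 m⁻¹ × 4.877 m = 3.414 × 10^-6
A = 3.39 mi² = 8.78 × 10^6 m²
ΔV = 0.682 acre-ft = 841.2 m³
Δh = ΔV / (S × A) = 841.2 m³ / (3.414 × 10^-6 × 8.78 × 10^6 m²) = 28.07 m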